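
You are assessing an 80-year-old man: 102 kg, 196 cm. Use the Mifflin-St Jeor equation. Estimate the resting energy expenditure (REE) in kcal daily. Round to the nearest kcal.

Mifflin-St Jeor (male): BMR = 10(102) + 6.25(196) − 5(80) + 5 = 1020 + 1225 − 400 + 5 = 1850 kcal/day.

1850 kcal daily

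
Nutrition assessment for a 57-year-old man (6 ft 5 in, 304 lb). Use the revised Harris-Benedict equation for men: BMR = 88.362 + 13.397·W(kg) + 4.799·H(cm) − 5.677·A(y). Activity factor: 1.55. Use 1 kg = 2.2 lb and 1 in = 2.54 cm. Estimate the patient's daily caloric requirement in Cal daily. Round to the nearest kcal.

3960 Cal daily

Convert to metric: weight = 304 ÷ 2.2 = 138.1818 kg; height = (6×12 + 5) × 2.54 = 77 × 2.54 = 195.58 cm.
Harris-Benedict: BMR = 88.362 + 13.397(138.1818) + 4.799(195.58) − 5.677(57) = 2554.5832 kcal/day.
TEE = BMR × activity factor = 2554.5832 × 1.55 = 3959.604 kcal/day.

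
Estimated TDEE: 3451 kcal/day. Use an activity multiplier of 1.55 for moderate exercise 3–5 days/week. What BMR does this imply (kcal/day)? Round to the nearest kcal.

BMR = TEE ÷ activity factor = 3451 ÷ 1.55 = 2226.4516 kcal/day.

2226 kcal/day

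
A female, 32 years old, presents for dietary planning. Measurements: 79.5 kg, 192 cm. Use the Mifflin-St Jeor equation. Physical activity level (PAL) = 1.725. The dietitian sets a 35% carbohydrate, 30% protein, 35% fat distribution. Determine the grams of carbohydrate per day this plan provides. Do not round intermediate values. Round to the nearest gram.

Mifflin-St Jeor (female): BMR = 10(79.5) + 6.25(192) − 5(32) − 161 = 795 + 1200 − 160 − 161 = 1674 kcal/day.
TEE = 1674 × 1.725 = 2887.65 kcal/day.
Carbohydrate energy = 35% × 2887.65 = 1010.6775 kcal.
Carbohydrate = 1010.6775 ÷ 4 kcal/g = 252.6694 g.

253 g/day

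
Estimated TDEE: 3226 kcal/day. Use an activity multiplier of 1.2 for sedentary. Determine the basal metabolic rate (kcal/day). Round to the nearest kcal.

BMR = TEE ÷ activity factor = 3226 ÷ 1.2 = 2688.3333 kcal/day.

2688 kcal/day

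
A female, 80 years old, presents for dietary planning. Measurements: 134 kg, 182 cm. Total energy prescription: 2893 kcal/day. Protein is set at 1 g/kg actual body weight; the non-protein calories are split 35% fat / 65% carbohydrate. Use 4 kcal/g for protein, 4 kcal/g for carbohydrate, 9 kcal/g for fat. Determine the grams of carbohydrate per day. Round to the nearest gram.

Protein = 1 × 134 = 134 g → 134 × 4 = 536 kcal.
Non-protein calories = 2893 − 536 = 2357 kcal.
Fat: 35% × 2357 = 824.95 kcal; carbohydrate: 1532.05 kcal.
Carbohydrate: 1532.05 kcal ÷ 4 kcal/g = 383.0125 g.

383 g/day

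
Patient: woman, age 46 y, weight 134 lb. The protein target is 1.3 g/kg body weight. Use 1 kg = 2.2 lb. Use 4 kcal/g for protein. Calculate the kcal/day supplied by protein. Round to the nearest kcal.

317 kcal/day

Weight in kg = 134 ÷ 2.2 = 60.9091 kg.
Protein = 1.3 g/kg × 60.9091 kg = 79.1818 g/day.
Protein energy = 79.1818 g × 4 kcal/g = 316.7273 kcal/day.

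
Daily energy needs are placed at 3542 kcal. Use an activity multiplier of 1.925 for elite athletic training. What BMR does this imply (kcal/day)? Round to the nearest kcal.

BMR = TEE ÷ activity factor = 3542 ÷ 1.925 = 1840 kcal/day.

1840 kcal/day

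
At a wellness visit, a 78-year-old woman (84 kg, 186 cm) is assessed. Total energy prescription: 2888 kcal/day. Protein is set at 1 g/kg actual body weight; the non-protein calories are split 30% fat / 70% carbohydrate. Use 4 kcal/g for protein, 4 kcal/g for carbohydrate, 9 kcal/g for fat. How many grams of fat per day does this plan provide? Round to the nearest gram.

Protein = 1 × 84 = 84 g → 84 × 4 = 336 kcal.
Non-protein calories = 2888 − 336 = 2552 kcal.
Fat: 30% × 2552 = 765.6 kcal; carbohydrate: 1786.4 kcal.
Fat: 765.6 kcal ÷ 9 kcal/g = 85.0667 g.

85 g/day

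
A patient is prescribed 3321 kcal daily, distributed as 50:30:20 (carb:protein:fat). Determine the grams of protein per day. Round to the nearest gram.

Protein energy = 30% × 3321 = 996.3 kcal.
At 4 kcal/g: 996.3 ÷ 4 = 249.075 g.

249 g/day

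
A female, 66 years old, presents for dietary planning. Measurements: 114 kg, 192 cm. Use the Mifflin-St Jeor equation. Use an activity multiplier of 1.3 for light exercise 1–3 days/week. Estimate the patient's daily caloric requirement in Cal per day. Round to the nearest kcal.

2404 Cal per day

Mifflin-St Jeor (female): BMR = 10(114) + 6.25(192) − 5(66) − 161 = 1140 + 1200 − 330 − 161 = 1849 kcal/day.
TEE = BMR × activity factor = 1849 × 1.3 = 2403.7 kcal/day.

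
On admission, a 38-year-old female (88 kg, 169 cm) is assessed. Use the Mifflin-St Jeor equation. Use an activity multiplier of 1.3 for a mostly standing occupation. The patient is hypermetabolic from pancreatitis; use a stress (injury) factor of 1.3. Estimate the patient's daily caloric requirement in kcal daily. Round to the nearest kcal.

Mifflin-St Jeor (female): BMR = 10(88) + 6.25(169) − 5(38) − 161 = 880 + 1056.25 − 190 − 161 = 1585.25 kcal/day.
TEE = BMR × activity factor = 1585.25 × 1.3 = 2060.825 kcal/day.
Apply stress factor: 2060.825 × 1.3 = 2679.0725 kcal/day.

2679 kcal daily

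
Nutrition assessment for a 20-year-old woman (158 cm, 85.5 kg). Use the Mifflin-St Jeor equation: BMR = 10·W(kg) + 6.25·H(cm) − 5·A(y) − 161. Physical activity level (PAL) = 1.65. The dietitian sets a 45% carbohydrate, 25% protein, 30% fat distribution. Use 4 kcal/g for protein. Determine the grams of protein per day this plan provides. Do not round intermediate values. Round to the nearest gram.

163 g/day

Mifflin-St Jeor (female): BMR = 10(85.5) + 6.25(158) − 5(20) − 161 = 855 + 987.5 − 100 − 161 = 1581.5 kcal/day.
TEE = 1581.5 × 1.65 = 2609.475 kcal/day.
Protein energy = 25% × 2609.475 = 652.3688 kcal.
Protein = 652.3688 ÷ 4 kcal/g = 163.0922 g.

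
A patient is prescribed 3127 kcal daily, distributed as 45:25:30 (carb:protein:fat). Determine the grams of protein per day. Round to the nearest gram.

195 g/day

Protein energy = 25% × 3127 = 781.75 kcal.
At 4 kcal/g: 781.75 ÷ 4 = 195.4375 g.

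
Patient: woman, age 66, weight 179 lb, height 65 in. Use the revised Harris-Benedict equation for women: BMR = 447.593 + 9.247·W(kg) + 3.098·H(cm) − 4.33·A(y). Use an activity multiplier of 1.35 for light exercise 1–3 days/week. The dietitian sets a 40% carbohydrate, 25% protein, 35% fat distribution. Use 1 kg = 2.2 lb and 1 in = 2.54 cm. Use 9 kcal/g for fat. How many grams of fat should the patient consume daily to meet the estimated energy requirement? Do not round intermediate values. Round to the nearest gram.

75 g/day

Convert to metric: weight = 179 ÷ 2.2 = 81.3636 kg; height = 65 × 2.54 = 165.1 cm.
Harris-Benedict: BMR = 447.593 + 9.247(81.3636) + 3.098(165.1) − 4.33(66) = 1425.6623 kcal/day.
TEE = 1425.6623 × 1.35 = 1924.6442 kcal/day.
Fat energy = 35% × 1924.6442 = 673.6255 kcal.
Fat = 673.6255 ÷ 9 kcal/g = 74.8473 g.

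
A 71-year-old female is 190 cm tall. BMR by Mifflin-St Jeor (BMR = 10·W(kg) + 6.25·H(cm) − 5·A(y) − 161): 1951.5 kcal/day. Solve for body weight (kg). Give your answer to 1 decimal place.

1951.5 = 10·W + 6.25(190) − 5(71) − 161
10·W = 1951.5 − 671.5 = 1280, so W = 128 kg.

128.0 kg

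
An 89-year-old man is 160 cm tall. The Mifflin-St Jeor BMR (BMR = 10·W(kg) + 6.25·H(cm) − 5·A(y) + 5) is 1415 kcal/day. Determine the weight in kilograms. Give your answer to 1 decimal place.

85.5 kg

1415 = 10·W + 6.25(160) − 5(89) + 5
10·W = 1415 − 560 = 855, so W = 85.5 kg.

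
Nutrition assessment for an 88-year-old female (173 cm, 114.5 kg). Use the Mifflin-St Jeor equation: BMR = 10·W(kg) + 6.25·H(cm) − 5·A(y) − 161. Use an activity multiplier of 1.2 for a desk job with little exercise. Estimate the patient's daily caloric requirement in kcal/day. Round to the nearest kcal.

Mifflin-St Jeor (female): BMR = 10(114.5) + 6.25(173) − 5(88) − 161 = 1145 + 1081.25 − 440 − 161 = 1625.25 kcal/day.
TEE = BMR × activity factor = 1625.25 × 1.2 = 1950.3 kcal/day.

1950 kcal/day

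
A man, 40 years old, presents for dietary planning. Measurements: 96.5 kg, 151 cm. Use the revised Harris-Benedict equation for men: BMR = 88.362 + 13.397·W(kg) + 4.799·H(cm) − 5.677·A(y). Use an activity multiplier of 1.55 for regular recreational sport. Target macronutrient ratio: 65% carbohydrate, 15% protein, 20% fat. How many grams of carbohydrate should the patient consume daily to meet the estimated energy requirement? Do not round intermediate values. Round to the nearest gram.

Harris-Benedict: BMR = 88.362 + 13.397(96.5) + 4.799(151) − 5.677(40) = 1878.7415 kcal/day.
TEE = 1878.7415 × 1.55 = 2912.0493 kcal/day.
Carbohydrate energy = 65% × 2912.0493 = 1892.8321 kcal.
Carbohydrate = 1892.8321 ÷ 4 kcal/g = 473.208 g.

473 g/day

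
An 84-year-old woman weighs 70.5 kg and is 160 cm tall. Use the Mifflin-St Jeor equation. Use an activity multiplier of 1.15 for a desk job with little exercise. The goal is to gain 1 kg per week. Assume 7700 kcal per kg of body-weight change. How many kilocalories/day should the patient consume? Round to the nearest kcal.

Mifflin-St Jeor (female): BMR = 10(70.5) + 6.25(160) − 5(84) − 161 = 705 + 1000 − 420 − 161 = 1124 kcal/day.
TEE = 1124 × 1.15 = 1292.6 kcal/day.
Required daily surplus = 1 × 7700 ÷ 7 = 1100 kcal/day.
Target intake = 1292.6 + 1100 = 2392.6 kcal/day.

2393 kilocalories/day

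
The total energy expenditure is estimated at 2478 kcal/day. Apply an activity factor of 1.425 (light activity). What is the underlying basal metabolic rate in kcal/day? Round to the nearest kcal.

BMR = TEE ÷ activity factor = 2478 ÷ 1.425 = 1738.9474 kcal/day.

1739 kcal/day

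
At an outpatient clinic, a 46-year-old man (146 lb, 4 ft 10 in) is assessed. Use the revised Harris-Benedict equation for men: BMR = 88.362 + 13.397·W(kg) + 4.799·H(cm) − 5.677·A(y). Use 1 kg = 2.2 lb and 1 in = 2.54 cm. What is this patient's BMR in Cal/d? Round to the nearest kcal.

Convert to metric: weight = 146 ÷ 2.2 = 66.3636 kg; height = (4×12 + 10) × 2.54 = 58 × 2.54 = 147.32 cm.
Harris-Benedict: BMR = 88.362 + 13.397(66.3636) + 4.799(147.32) − 5.677(46) = 1423.2823 kcal/day.

1423 Cal/d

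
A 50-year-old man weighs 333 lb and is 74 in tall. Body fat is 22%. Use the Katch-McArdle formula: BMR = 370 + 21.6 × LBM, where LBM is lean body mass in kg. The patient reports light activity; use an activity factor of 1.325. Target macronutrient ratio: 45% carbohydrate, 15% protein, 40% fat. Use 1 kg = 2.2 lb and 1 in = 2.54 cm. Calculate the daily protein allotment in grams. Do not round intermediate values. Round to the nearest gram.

145 g/day

Convert to metric: weight = 333 ÷ 2.2 = 151.3636 kg; height = 74 × 2.54 = 187.96 cm.
LBM = 151.3636 × (1 − 0.22) = 118.0636 kg. Katch-McArdle: BMR = 370 + 21.6 × 118.0636 = 2920.1745 kcal/day.
TEE = 2920.1745 × 1.325 = 3869.2313 kcal/day.
Protein energy = 15% × 3869.2313 = 580.3847 kcal.
Protein = 580.3847 ÷ 4 kcal/g = 145.0962 g.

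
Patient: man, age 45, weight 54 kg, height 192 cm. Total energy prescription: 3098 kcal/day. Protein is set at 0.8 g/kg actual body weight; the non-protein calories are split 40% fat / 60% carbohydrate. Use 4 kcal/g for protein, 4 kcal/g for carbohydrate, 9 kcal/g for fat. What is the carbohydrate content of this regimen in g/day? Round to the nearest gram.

439 g/day

Protein = 0.8 × 54 = 43.2 g → 43.2 × 4 = 172.8 kcal.
Non-protein calories = 3098 − 172.8 = 2925.2 kcal.
Fat: 40% × 2925.2 = 1170.08 kcal; carbohydrate: 1755.12 kcal.
Carbohydrate: 1755.12 kcal ÷ 4 kcal/g = 438.78 g.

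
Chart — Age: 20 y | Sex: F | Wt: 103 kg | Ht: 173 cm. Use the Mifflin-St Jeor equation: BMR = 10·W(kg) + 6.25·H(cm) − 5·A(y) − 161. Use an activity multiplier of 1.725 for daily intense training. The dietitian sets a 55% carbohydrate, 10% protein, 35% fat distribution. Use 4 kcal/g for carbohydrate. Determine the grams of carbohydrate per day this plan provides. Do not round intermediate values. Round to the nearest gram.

Mifflin-St Jeor (female): BMR = 10(103) + 6.25(173) − 5(20) − 161 = 1030 + 1081.25 − 100 − 161 = 1850.25 kcal/day.
TEE = 1850.25 × 1.725 = 3191.6813 kcal/day.
Carbohydrate energy = 55% × 3191.6813 = 1755.4247 kcal.
Carbohydrate = 1755.4247 ÷ 4 kcal/g = 438.8562 g.

439 g/day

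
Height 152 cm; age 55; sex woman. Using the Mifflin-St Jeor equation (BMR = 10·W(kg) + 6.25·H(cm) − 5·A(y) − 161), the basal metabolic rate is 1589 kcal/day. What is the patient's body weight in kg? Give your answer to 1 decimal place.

1589 = 10·W + 6.25(152) − 5(55) − 161
10·W = 1589 − 514 = 1075, so W = 107.5 kg.

107.5 kg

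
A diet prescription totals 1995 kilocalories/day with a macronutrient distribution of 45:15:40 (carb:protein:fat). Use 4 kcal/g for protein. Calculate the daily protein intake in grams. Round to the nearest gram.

Protein energy = 15% × 1995 = 299.25 kcal.
At 4 kcal/g: 299.25 ÷ 4 = 74.8125 g.

75 g/day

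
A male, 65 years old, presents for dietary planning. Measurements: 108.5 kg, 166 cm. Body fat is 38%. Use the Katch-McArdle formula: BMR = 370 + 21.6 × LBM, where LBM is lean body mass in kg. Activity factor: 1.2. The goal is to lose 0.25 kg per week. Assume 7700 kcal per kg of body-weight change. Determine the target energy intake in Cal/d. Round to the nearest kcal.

LBM = 108.5 × (1 − 0.38) = 67.27 kg. Katch-McArdle: BMR = 370 + 21.6 × 67.27 = 1823.032 kcal/day.
TEE = 1823.032 × 1.2 = 2187.6384 kcal/day.
Required daily deficit = 0.25 × 7700 ÷ 7 = 275 kcal/day.
Target intake = 2187.6384 − 275 = 1912.6384 kcal/day.

1913 Cal/d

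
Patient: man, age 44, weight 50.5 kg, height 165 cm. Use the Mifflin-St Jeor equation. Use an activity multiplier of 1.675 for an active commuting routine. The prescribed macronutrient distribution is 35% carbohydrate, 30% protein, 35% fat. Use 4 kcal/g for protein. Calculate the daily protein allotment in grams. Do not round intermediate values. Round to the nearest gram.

166 g/day

Mifflin-St Jeor (male): BMR = 10(50.5) + 6.25(165) − 5(44) + 5 = 505 + 1031.25 − 220 + 5 = 1321.25 kcal/day.
TEE = 1321.25 × 1.675 = 2213.0938 kcal/day.
Protein energy = 30% × 2213.0938 = 663.9281 kcal.
Protein = 663.9281 ÷ 4 kcal/g = 165.982 g.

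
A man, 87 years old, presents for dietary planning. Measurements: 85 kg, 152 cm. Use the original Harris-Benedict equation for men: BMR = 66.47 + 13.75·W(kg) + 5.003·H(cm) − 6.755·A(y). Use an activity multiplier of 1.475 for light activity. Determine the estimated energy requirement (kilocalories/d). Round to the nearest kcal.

Harris-Benedict: BMR = 66.47 + 13.75(85) + 5.003(152) − 6.755(87) = 1407.991 kcal/day.
TEE = BMR × activity factor = 1407.991 × 1.475 = 2076.7867 kcal/day.

2077 kilocalories/d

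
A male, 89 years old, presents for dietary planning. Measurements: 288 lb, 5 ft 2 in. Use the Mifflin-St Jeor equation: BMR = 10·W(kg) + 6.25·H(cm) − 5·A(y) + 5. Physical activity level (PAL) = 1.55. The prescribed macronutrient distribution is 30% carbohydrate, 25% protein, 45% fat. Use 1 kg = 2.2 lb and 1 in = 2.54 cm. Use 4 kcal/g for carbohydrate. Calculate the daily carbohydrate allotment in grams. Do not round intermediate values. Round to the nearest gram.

Convert to metric: weight = 288 ÷ 2.2 = 130.9091 kg; height = (5×12 + 2) × 2.54 = 62 × 2.54 = 157.48 cm.
Mifflin-St Jeor (male): BMR = 10(130.9091) + 6.25(157.48) − 5(89) + 5 = 1309.0909 + 984.25 − 445 + 5 = 1853.3409 kcal/day.
TEE = 1853.3409 × 1.55 = 2872.6784 kcal/day.
Carbohydrate energy = 30% × 2872.6784 = 861.8035 kcal.
Carbohydrate = 861.8035 ÷ 4 kcal/g = 215.4509 g.

215 g/day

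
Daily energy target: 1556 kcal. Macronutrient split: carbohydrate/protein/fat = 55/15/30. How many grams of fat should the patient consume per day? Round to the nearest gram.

52 g/day

Fat energy = 30% × 1556 = 466.8 kcal.
At 9 kcal/g: 466.8 ÷ 9 = 51.8667 g.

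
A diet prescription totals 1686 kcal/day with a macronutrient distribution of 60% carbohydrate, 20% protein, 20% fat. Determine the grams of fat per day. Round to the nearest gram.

Fat energy = 20% × 1686 = 337.2 kcal.
At 9 kcal/g: 337.2 ÷ 9 = 37.4667 g.

37 g/day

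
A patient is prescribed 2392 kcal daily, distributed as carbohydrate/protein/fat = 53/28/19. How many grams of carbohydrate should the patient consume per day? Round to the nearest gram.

317 g/day

Carbohydrate energy = 53% × 2392 = 1267.76 kcal.
At 4 kcal/g: 1267.76 ÷ 4 = 316.94 g.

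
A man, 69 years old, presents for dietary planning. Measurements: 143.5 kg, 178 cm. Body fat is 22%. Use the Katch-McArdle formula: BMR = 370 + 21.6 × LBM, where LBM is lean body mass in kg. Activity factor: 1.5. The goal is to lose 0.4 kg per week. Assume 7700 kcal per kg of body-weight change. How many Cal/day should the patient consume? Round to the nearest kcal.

LBM = 143.5 × (1 − 0.22) = 111.93 kg. Katch-McArdle: BMR = 370 + 21.6 × 111.93 = 2787.688 kcal/day.
TEE = 2787.688 × 1.5 = 4181.532 kcal/day.
Required daily deficit = 0.4 × 7700 ÷ 7 = 440 kcal/day.
Target intake = 4181.532 − 440 = 3741.532 kcal/day.

3742 Cal/day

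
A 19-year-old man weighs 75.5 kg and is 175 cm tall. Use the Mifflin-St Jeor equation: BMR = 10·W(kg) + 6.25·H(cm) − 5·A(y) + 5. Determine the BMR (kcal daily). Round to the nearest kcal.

1759 kcal daily

Mifflin-St Jeor (male): BMR = 10(75.5) + 6.25(175) − 5(19) + 5 = 755 + 1093.75 − 95 + 5 = 1758.75 kcal/day.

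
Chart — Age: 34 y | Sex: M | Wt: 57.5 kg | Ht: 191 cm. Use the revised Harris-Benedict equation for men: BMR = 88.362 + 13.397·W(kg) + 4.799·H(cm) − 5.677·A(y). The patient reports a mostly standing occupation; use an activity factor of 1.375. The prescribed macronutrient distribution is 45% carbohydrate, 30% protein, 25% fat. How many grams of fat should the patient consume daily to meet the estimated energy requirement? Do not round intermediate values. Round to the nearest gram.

60 g/day

Harris-Benedict: BMR = 88.362 + 13.397(57.5) + 4.799(191) − 5.677(34) = 1582.2805 kcal/day.
TEE = 1582.2805 × 1.375 = 2175.6357 kcal/day.
Fat energy = 25% × 2175.6357 = 543.9089 kcal.
Fat = 543.9089 ÷ 9 kcal/g = 60.4343 g.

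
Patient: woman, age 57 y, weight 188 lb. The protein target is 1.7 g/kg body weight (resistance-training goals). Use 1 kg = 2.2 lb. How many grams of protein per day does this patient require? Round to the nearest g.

Weight in kg = 188 ÷ 2.2 = 85.4545 kg.
Protein = 1.7 g/kg × 85.4545 kg = 145.2727 g/day.

145 g/day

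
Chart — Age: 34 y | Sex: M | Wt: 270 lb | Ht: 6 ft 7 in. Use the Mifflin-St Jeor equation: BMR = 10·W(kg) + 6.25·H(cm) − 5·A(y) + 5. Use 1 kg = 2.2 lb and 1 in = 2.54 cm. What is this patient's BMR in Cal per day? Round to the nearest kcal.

Convert to metric: weight = 270 ÷ 2.2 = 122.7273 kg; height = (6×12 + 7) × 2.54 = 79 × 2.54 = 200.66 cm.
Mifflin-St Jeor (male): BMR = 10(122.7273) + 6.25(200.66) − 5(34) + 5 = 1227.2727 + 1254.125 − 170 + 5 = 2316.3977 kcal/day.

2316 Cal per day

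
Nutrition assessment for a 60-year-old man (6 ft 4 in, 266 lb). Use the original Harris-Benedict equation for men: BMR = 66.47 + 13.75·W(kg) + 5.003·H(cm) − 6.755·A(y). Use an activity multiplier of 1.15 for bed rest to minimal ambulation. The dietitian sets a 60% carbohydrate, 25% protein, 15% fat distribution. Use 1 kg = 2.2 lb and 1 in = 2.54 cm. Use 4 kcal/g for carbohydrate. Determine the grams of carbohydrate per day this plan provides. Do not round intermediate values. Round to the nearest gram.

395 g/day

Convert to metric: weight = 266 ÷ 2.2 = 120.9091 kg; height = (6×12 + 4) × 2.54 = 76 × 2.54 = 193.04 cm.
Harris-Benedict: BMR = 66.47 + 13.75(120.9091) + 5.003(193.04) − 6.755(60) = 2289.4491 kcal/day.
TEE = 2289.4491 × 1.15 = 2632.8665 kcal/day.
Carbohydrate energy = 60% × 2632.8665 = 1579.7199 kcal.
Carbohydrate = 1579.7199 ÷ 4 kcal/g = 394.93 g.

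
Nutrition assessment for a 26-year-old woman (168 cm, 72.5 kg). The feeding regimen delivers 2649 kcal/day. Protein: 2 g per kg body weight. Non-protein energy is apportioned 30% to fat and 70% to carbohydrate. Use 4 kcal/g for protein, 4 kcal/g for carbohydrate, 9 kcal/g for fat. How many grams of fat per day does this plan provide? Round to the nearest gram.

Protein = 2 × 72.5 = 145 g → 145 × 4 = 580 kcal.
Non-protein calories = 2649 − 580 = 2069 kcal.
Fat: 30% × 2069 = 620.7 kcal; carbohydrate: 1448.3 kcal.
Fat: 620.7 kcal ÷ 9 kcal/g = 68.9667 g.

69 g/day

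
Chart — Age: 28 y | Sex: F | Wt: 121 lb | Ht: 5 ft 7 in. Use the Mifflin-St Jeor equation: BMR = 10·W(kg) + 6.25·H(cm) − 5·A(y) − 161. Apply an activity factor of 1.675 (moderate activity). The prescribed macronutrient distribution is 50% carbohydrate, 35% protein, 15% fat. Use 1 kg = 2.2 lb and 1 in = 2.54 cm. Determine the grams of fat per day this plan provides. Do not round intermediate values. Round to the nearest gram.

37 g/day

Convert to metric: weight = 121 ÷ 2.2 = 55 kg; height = (5×12 + 7) × 2.54 = 67 × 2.54 = 170.18 cm.
Mifflin-St Jeor (female): BMR = 10(55) + 6.25(170.18) − 5(28) − 161 = 550 + 1063.625 − 140 − 161 = 1312.625 kcal/day.
TEE = 1312.625 × 1.675 = 2198.6469 kcal/day.
Fat energy = 15% × 2198.6469 = 329.797 kcal.
Fat = 329.797 ÷ 9 kcal/g = 36.6441 g.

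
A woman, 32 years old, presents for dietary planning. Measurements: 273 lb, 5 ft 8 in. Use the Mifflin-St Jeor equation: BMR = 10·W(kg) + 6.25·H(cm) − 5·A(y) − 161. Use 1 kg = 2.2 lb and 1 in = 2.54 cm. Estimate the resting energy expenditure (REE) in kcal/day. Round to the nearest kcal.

1999 kcal/day

Convert to metric: weight = 273 ÷ 2.2 = 124.0909 kg; height = (5×12 + 8) × 2.54 = 68 × 2.54 = 172.72 cm.
Mifflin-St Jeor (female): BMR = 10(124.0909) + 6.25(172.72) − 5(32) − 161 = 1240.9091 + 1079.5 − 160 − 161 = 1999.4091 kcal/day.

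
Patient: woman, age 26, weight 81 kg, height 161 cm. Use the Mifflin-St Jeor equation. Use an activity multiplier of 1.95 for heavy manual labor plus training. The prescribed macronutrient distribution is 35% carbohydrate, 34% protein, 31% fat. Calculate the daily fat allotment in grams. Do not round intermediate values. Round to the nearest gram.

Mifflin-St Jeor (female): BMR = 10(81) + 6.25(161) − 5(26) − 161 = 810 + 1006.25 − 130 − 161 = 1525.25 kcal/day.
TEE = 1525.25 × 1.95 = 2974.2375 kcal/day.
Fat energy = 31% × 2974.2375 = 922.0136 kcal.
Fat = 922.0136 ÷ 9 kcal/g = 102.446 g.

102 g/day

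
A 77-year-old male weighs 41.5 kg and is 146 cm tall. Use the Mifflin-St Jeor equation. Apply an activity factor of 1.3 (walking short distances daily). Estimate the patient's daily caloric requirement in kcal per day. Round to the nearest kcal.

1232 kcal per day

Mifflin-St Jeor (male): BMR = 10(41.5) + 6.25(146) − 5(77) + 5 = 415 + 912.5 − 385 + 5 = 947.5 kcal/day.
TEE = BMR × activity factor = 947.5 × 1.3 = 1231.75 kcal/day.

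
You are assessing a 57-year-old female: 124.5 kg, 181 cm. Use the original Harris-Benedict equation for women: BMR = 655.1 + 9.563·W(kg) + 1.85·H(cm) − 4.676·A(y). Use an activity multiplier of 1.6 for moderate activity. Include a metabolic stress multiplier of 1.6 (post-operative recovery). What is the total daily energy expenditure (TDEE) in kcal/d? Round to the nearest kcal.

Harris-Benedict: BMR = 655.1 + 9.563(124.5) + 1.85(181) − 4.676(57) = 1914.0115 kcal/day.
TEE = BMR × activity factor = 1914.0115 × 1.6 = 3062.4184 kcal/day.
Apply stress factor: 3062.4184 × 1.6 = 4899.8694 kcal/day.

4900 kcal/d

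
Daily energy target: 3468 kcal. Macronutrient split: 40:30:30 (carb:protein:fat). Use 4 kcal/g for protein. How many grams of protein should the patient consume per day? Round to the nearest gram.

260 g/day

Protein energy = 30% × 3468 = 1040.4 kcal.
At 4 kcal/g: 1040.4 ÷ 4 = 260.1 g.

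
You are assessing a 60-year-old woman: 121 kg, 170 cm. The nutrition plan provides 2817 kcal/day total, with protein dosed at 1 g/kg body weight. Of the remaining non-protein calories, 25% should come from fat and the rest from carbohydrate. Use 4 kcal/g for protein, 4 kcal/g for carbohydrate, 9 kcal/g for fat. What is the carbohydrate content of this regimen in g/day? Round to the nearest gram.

Protein = 1 × 121 = 121 g → 121 × 4 = 484 kcal.
Non-protein calories = 2817 − 484 = 2333 kcal.
Fat: 25% × 2333 = 583.25 kcal; carbohydrate: 1749.75 kcal.
Carbohydrate: 1749.75 kcal ÷ 4 kcal/g = 437.4375 g.

437 g/day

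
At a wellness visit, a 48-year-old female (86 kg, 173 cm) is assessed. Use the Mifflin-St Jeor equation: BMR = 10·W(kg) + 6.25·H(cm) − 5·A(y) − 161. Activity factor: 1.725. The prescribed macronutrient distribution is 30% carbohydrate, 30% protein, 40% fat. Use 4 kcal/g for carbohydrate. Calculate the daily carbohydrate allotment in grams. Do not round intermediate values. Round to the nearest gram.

199 g/day

Mifflin-St Jeor (female): BMR = 10(86) + 6.25(173) − 5(48) − 161 = 860 + 1081.25 − 240 − 161 = 1540.25 kcal/day.
TEE = 1540.25 × 1.725 = 2656.9313 kcal/day.
Carbohydrate energy = 30% × 2656.9313 = 797.0794 kcal.
Carbohydrate = 797.0794 ÷ 4 kcal/g = 199.2698 g.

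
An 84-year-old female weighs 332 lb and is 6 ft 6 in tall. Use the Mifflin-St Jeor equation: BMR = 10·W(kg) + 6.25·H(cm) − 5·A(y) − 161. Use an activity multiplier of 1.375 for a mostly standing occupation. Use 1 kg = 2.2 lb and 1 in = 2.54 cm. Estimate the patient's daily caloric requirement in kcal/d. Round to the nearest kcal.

Convert to metric: weight = 332 ÷ 2.2 = 150.9091 kg; height = (6×12 + 6) × 2.54 = 78 × 2.54 = 198.12 cm.
Mifflin-St Jeor (female): BMR = 10(150.9091) + 6.25(198.12) − 5(84) − 161 = 1509.0909 + 1238.25 − 420 − 161 = 2166.3409 kcal/day.
TEE = BMR × activity factor = 2166.3409 × 1.375 = 2978.7188 kcal/day.

2979 kcal/d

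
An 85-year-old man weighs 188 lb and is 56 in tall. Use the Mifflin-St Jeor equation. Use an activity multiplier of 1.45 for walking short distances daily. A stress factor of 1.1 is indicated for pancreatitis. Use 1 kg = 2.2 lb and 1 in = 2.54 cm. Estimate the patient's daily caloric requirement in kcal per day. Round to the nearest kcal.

2111 kcal per day

Convert to metric: weight = 188 ÷ 2.2 = 85.4545 kg; height = 56 × 2.54 = 142.24 cm.
Mifflin-St Jeor (male): BMR = 10(85.4545) + 6.25(142.24) − 5(85) + 5 = 854.5455 + 889 − 425 + 5 = 1323.5455 kcal/day.
TEE = BMR × activity factor = 1323.5455 × 1.45 = 1919.1409 kcal/day.
Apply stress factor: 1919.1409 × 1.1 = 2111.055 kcal/day.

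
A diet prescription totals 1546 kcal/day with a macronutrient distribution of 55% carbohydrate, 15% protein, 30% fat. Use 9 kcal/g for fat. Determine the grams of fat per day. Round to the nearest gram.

52 g/day

Fat energy = 30% × 1546 = 463.8 kcal.
At 9 kcal/g: 463.8 ÷ 9 = 51.5333 g.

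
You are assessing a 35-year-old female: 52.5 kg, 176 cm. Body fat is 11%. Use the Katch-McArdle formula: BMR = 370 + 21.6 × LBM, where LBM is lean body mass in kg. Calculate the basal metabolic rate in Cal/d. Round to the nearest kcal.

1379 Cal/d

LBM = 52.5 × (1 − 0.11) = 46.725 kg. Katch-McArdle: BMR = 370 + 21.6 × 46.725 = 1379.26 kcal/day.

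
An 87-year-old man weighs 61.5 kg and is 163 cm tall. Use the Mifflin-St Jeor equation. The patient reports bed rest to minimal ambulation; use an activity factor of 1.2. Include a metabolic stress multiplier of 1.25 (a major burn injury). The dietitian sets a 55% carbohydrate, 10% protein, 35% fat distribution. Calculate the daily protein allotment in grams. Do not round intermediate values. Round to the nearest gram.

Mifflin-St Jeor (male): BMR = 10(61.5) + 6.25(163) − 5(87) + 5 = 615 + 1018.75 − 435 + 5 = 1203.75 kcal/day.
TEE = 1203.75 × 1.2 = 1444.5 kcal/day.
With stress factor 1.25: 1444.5 × 1.25 = 1805.625 kcal/day.
Protein energy = 10% × 1805.625 = 180.5625 kcal.
Protein = 180.5625 ÷ 4 kcal/g = 45.1406 g.

45 g/day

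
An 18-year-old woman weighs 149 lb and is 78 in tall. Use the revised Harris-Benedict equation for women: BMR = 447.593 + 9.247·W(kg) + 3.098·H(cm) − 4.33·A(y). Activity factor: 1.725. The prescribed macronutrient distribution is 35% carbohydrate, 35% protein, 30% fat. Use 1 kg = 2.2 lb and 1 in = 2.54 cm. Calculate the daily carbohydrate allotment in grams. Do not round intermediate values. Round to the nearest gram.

243 g/day

Convert to metric: weight = 149 ÷ 2.2 = 67.7273 kg; height = 78 × 2.54 = 198.12 cm.
Harris-Benedict: BMR = 447.593 + 9.247(67.7273) + 3.098(198.12) − 4.33(18) = 1609.7029 kcal/day.
TEE = 1609.7029 × 1.725 = 2776.7374 kcal/day.
Carbohydrate energy = 35% × 2776.7374 = 971.8581 kcal.
Carbohydrate = 971.8581 ÷ 4 kcal/g = 242.9645 g.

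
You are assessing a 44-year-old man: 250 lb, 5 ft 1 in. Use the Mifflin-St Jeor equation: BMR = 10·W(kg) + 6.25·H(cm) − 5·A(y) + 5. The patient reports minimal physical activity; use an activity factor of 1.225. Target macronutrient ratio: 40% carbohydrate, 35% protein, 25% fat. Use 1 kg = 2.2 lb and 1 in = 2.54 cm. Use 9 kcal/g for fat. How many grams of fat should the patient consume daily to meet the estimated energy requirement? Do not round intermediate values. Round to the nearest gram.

Convert to metric: weight = 250 ÷ 2.2 = 113.6364 kg; height = (5×12 + 1) × 2.54 = 61 × 2.54 = 154.94 cm.
Mifflin-St Jeor (male): BMR = 10(113.6364) + 6.25(154.94) − 5(44) + 5 = 1136.3636 + 968.375 − 220 + 5 = 1889.7386 kcal/day.
TEE = 1889.7386 × 1.225 = 2314.9298 kcal/day.
Fat energy = 25% × 2314.9298 = 578.7325 kcal.
Fat = 578.7325 ÷ 9 kcal/g = 64.3036 g.

64 g/day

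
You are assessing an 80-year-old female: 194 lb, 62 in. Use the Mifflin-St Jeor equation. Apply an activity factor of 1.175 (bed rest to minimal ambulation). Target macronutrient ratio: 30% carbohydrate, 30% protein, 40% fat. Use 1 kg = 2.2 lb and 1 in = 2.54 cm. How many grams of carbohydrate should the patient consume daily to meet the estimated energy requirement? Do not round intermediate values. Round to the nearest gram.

Convert to metric: weight = 194 ÷ 2.2 = 88.1818 kg; height = 62 × 2.54 = 157.48 cm.
Mifflin-St Jeor (female): BMR = 10(88.1818) + 6.25(157.48) − 5(80) − 161 = 881.8182 + 984.25 − 400 − 161 = 1305.0682 kcal/day.
TEE = 1305.0682 × 1.175 = 1533.4551 kcal/day.
Carbohydrate energy = 30% × 1533.4551 = 460.0365 kcal.
Carbohydrate = 460.0365 ÷ 4 kcal/g = 115.0091 g.

115 g/day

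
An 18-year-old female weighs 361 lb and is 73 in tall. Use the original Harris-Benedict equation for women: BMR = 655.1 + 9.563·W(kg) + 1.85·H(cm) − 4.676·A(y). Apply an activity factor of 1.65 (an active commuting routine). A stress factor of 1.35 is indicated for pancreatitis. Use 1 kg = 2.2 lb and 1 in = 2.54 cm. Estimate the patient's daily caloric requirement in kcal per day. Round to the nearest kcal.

5531 kcal per day

Convert to metric: weight = 361 ÷ 2.2 = 164.0909 kg; height = 73 × 2.54 = 185.42 cm.
Harris-Benedict: BMR = 655.1 + 9.563(164.0909) + 1.85(185.42) − 4.676(18) = 2483.1604 kcal/day.
TEE = BMR × activity factor = 2483.1604 × 1.65 = 4097.2146 kcal/day.
Apply stress factor: 4097.2146 × 1.35 = 5531.2397 kcal/day.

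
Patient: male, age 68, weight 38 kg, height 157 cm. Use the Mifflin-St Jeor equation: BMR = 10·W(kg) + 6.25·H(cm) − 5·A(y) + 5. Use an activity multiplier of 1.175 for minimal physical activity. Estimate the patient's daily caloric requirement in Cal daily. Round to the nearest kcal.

1206 Cal daily

Mifflin-St Jeor (male): BMR = 10(38) + 6.25(157) − 5(68) + 5 = 380 + 981.25 − 340 + 5 = 1026.25 kcal/day.
TEE = BMR × activity factor = 1026.25 × 1.175 = 1205.8438 kcal/day.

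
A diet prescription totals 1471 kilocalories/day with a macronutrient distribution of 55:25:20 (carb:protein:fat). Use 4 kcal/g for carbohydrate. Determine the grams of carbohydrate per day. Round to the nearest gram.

Carbohydrate energy = 55% × 1471 = 809.05 kcal.
At 4 kcal/g: 809.05 ÷ 4 = 202.2625 g.

202 g/day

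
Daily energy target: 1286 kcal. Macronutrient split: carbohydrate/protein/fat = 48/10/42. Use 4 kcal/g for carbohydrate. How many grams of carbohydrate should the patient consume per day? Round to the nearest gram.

154 g/day

Carbohydrate energy = 48% × 1286 = 617.28 kcal.
At 4 kcal/g: 617.28 ÷ 4 = 154.32 g.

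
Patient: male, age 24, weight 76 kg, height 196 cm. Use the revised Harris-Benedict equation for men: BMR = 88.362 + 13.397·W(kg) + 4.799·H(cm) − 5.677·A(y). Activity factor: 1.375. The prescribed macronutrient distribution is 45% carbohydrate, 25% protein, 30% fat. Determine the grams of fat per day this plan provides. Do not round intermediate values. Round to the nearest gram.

88 g/day

Harris-Benedict: BMR = 88.362 + 13.397(76) + 4.799(196) − 5.677(24) = 1910.89 kcal/day.
TEE = 1910.89 × 1.375 = 2627.4738 kcal/day.
Fat energy = 30% × 2627.4738 = 788.2421 kcal.
Fat = 788.2421 ÷ 9 kcal/g = 87.5825 g.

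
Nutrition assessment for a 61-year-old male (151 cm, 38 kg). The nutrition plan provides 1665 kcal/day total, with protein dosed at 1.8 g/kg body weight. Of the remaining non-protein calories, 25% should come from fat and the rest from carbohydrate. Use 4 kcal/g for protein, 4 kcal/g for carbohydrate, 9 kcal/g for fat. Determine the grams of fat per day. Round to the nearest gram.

39 g/day

Protein = 1.8 × 38 = 68.4 g → 68.4 × 4 = 273.6 kcal.
Non-protein calories = 1665 − 273.6 = 1391.4 kcal.
Fat: 25% × 1391.4 = 347.85 kcal; carbohydrate: 1043.55 kcal.
Fat: 347.85 kcal ÷ 9 kcal/g = 38.65 g.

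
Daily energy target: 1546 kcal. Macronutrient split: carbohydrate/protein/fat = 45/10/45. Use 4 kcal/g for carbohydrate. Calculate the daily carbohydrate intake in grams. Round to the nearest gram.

174 g/day

Carbohydrate energy = 45% × 1546 = 695.7 kcal.
At 4 kcal/g: 695.7 ÷ 4 = 173.925 g.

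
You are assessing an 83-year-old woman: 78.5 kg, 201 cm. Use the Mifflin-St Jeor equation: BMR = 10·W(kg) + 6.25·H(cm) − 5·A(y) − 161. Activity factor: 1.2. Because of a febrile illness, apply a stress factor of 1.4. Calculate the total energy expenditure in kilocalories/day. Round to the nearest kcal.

Mifflin-St Jeor (female): BMR = 10(78.5) + 6.25(201) − 5(83) − 161 = 785 + 1256.25 − 415 − 161 = 1465.25 kcal/day.
TEE = BMR × activity factor = 1465.25 × 1.2 = 1758.3 kcal/day.
Apply stress factor: 1758.3 × 1.4 = 2461.62 kcal/day.

2462 kilocalories/day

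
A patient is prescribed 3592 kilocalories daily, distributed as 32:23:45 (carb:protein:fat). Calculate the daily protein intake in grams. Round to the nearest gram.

Protein energy = 23% × 3592 = 826.16 kcal.
At 4 kcal/g: 826.16 ÷ 4 = 206.54 g.

207 g/day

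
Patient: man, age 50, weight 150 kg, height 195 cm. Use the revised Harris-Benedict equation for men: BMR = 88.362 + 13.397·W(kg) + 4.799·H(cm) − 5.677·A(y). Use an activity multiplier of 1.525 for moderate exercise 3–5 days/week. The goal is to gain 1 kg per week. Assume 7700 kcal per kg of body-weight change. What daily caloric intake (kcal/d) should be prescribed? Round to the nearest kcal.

Harris-Benedict: BMR = 88.362 + 13.397(150) + 4.799(195) − 5.677(50) = 2749.867 kcal/day.
TEE = 2749.867 × 1.525 = 4193.5472 kcal/day.
Required daily surplus = 1 × 7700 ÷ 7 = 1100 kcal/day.
Target intake = 4193.5472 + 1100 = 5293.5472 kcal/day.

5294 kcal/d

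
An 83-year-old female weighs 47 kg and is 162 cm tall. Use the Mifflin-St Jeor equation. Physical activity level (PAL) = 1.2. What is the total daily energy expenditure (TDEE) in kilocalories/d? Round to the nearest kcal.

1088 kilocalories/d

Mifflin-St Jeor (female): BMR = 10(47) + 6.25(162) − 5(83) − 161 = 470 + 1012.5 − 415 − 161 = 906.5 kcal/day.
TEE = BMR × activity factor = 906.5 × 1.2 = 1087.8 kcal/day.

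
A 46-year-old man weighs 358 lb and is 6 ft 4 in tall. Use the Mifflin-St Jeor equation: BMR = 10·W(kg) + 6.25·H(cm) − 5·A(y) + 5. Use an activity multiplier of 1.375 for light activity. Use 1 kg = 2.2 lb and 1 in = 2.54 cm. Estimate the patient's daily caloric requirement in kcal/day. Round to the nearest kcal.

Convert to metric: weight = 358 ÷ 2.2 = 162.7273 kg; height = (6×12 + 4) × 2.54 = 76 × 2.54 = 193.04 cm.
Mifflin-St Jeor (male): BMR = 10(162.7273) + 6.25(193.04) − 5(46) + 5 = 1627.2727 + 1206.5 − 230 + 5 = 2608.7727 kcal/day.
TEE = BMR × activity factor = 2608.7727 × 1.375 = 3587.0625 kcal/day.

3587 kcal/day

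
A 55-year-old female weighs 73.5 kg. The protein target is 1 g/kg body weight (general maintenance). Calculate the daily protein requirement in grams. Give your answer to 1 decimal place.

Protein = 1 g/kg × 73.5 kg = 73.5 g/day.

73.5 g/day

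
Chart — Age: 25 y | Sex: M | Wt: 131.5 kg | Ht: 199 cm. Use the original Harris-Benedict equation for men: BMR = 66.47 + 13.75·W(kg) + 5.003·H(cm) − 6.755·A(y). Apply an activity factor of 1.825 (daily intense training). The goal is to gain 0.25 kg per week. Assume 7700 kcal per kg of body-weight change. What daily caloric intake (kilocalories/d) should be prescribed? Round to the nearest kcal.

5205 kilocalories/d

Harris-Benedict: BMR = 66.47 + 13.75(131.5) + 5.003(199) − 6.755(25) = 2701.317 kcal/day.
TEE = 2701.317 × 1.825 = 4929.9035 kcal/day.
Required daily surplus = 0.25 × 7700 ÷ 7 = 275 kcal/day.
Target intake = 4929.9035 + 275 = 5204.9035 kcal/day.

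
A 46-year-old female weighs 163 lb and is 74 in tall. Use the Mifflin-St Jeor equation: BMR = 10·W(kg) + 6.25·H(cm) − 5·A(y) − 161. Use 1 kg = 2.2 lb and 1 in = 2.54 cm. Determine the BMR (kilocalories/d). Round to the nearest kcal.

Convert to metric: weight = 163 ÷ 2.2 = 74.0909 kg; height = 74 × 2.54 = 187.96 cm.
Mifflin-St Jeor (female): BMR = 10(74.0909) + 6.25(187.96) − 5(46) − 161 = 740.9091 + 1174.75 − 230 − 161 = 1524.6591 kcal/day.

1525 kilocalories/d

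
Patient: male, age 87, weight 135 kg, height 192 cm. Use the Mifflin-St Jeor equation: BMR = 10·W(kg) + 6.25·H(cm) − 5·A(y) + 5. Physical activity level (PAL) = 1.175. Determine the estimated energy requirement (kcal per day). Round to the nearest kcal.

Mifflin-St Jeor (male): BMR = 10(135) + 6.25(192) − 5(87) + 5 = 1350 + 1200 − 435 + 5 = 2120 kcal/day.
TEE = BMR × activity factor = 2120 × 1.175 = 2491 kcal/day.

2491 kcal per day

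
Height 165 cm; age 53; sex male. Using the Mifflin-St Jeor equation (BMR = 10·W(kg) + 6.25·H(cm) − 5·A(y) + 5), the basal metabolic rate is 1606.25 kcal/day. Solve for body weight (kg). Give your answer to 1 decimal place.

1606.25 = 10·W + 6.25(165) − 5(53) + 5
10·W = 1606.25 − 771.25 = 835, so W = 83.5 kg.

83.5 kg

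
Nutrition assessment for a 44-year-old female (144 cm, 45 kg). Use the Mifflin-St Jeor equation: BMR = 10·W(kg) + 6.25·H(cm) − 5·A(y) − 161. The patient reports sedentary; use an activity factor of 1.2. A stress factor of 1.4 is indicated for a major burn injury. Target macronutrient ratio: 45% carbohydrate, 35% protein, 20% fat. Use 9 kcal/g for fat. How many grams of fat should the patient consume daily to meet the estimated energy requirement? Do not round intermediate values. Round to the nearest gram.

Mifflin-St Jeor (female): BMR = 10(45) + 6.25(144) − 5(44) − 161 = 450 + 900 − 220 − 161 = 969 kcal/day.
TEE = 969 × 1.2 = 1162.8 kcal/day.
With stress factor 1.4: 1162.8 × 1.4 = 1627.92 kcal/day.
Fat energy = 20% × 1627.92 = 325.584 kcal.
Fat = 325.584 ÷ 9 kcal/g = 36.176 g.

36 g/day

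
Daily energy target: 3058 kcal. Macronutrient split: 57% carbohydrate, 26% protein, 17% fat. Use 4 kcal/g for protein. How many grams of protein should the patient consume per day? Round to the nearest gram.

199 g/day

Protein energy = 26% × 3058 = 795.08 kcal.
At 4 kcal/g: 795.08 ÷ 4 = 198.77 g.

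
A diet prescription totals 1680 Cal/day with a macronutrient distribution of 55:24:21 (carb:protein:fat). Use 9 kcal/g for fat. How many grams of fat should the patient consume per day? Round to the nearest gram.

Fat energy = 21% × 1680 = 352.8 kcal.
At 9 kcal/g: 352.8 ÷ 9 = 39.2 g.

39 g/day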